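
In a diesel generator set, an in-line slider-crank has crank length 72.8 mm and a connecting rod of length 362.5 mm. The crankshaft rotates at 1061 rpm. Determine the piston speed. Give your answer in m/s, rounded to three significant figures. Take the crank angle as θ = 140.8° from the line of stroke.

4.31

ω = 2π·1061/60 = 111.1 rad/s
For an in-line slider-crank, x = r cosθ + √(L² − r² sin²θ), so v = −rω sinθ·[1 + r cosθ/√(L² − r² sin²θ)].
With r = 0.0728 m, L = 0.3625 m, θ = 140.8°: √(L² − r² sin²θ) = 0.35957 m.
v = −0.0728·111.1·0.63203·[1 + 0.0728·-0.77494/0.35957] = -4.3101 m/s.
|v| = 4.3101 m/s.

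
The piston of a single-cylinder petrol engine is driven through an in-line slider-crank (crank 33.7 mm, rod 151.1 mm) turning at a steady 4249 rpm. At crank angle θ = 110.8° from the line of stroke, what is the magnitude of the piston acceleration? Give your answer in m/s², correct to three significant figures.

3500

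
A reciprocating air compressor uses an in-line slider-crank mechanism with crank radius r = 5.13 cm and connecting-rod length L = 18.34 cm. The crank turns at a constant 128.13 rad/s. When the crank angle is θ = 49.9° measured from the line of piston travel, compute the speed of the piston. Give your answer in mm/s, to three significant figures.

ω = 128.1 rad/s
For an in-line slider-crank, x = r cosθ + √(L² − r² sin²θ), so v = −rω sinθ·[1 + r cosθ/√(L² − r² sin²θ)].
With r = 0.0513 m, L = 0.1834 m, θ = 49.9°: √(L² − r² sin²θ) = 0.17915 m.
v = −0.0513·128.1·0.76492·[1 + 0.0513·0.64412/0.17915] = -5.9552 m/s.
|v| = 5.9552 m/s = 5955.2 mm/s.

5960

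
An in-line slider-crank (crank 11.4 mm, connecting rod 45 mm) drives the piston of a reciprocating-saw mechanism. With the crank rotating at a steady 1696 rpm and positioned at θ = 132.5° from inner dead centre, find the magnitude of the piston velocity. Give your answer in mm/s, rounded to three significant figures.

1230

ω = 2π·1696/60 = 177.6 rad/s
For an in-line slider-crank, x = r cosθ + √(L² − r² sin²θ), so v = −rω sinθ·[1 + r cosθ/√(L² − r² sin²θ)].
With r = 0.0114 m, L = 0.045 m, θ = 132.5°: √(L² − r² sin²θ) = 0.044208 m.
v = −0.0114·177.6·0.73728·[1 + 0.0114·-0.67559/0.044208] = -1.2327 m/s.
|v| = 1.2327 m/s = 1232.7 mm/s.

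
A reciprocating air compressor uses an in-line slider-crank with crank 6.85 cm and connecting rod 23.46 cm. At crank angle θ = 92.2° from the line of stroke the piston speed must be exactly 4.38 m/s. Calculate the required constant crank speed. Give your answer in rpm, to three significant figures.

For an in-line slider-crank, |v_piston| = rω|sinθ|·[1 + r cosθ/√(L² − r² sin²θ)].
With r = 0.0685 m, L = 0.2346 m, θ = 92.2°: the bracketed kinematic factor |dx/dθ| = 0.067647 m.
ω = v/|dx/dθ| = 4.38/0.067647 = 64.748 rad/s.
N = 60ω/(2π) = 618.29 rpm.

618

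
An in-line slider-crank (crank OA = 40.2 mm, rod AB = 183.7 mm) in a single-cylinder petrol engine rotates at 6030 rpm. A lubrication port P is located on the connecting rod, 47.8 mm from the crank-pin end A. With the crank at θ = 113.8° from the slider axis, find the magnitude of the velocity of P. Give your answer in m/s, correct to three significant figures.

23.9

ω = 631.5 rad/s.  Crank-pin speed |V_A| = rω = 25.385 m/s, perpendicular to OA.
Rod angle: sinφ = −(r/L) sinθ ⇒ φ = -11.550°; ω_rod = −rω cosθ/√(L²−r²sin²θ) = +56.917 rad/s.
V_P = V_A + ω_rod × AP, with AP = 0.0478 m along the rod.
Components: V_Px = −rω sinθ − a·ω_rod·sinφ = -22.681 m/s;  V_Py = rω cosθ + a·ω_rod·cosφ = -7.5783 m/s.
|V_P| = √(V_Px² + V_Py²) = 23.914 m/s.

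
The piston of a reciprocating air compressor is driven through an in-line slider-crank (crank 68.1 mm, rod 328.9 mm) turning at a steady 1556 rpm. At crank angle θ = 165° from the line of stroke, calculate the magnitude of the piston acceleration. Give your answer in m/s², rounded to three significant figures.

ω = 2π·1556/60 = 162.9 rad/s
x(θ) = r cosθ + √(L² − r² sin²θ); with ω constant, a = ω²·d²x/dθ².
d²x/dθ² = −r cosθ − r²(cos2θ)/√u − r⁴ sin²2θ/(4u^{3/2}),  u = L² − r² sin²θ = 0.107865 m².
Substituting r = 0.0681 m, L = 0.3289 m, θ = 165°: d²x/dθ² = +0.053513 m.
a = ω²·d²x/dθ² = (162.9)²·(+0.053513) = +1420.8 m/s²;  |a| = 1420.8 m/s².

1420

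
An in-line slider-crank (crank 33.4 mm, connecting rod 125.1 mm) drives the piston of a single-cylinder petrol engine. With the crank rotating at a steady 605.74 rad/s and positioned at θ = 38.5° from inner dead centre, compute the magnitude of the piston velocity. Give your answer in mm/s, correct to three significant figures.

15300

ω = 605.7 rad/s
For an in-line slider-crank, x = r cosθ + √(L² − r² sin²θ), so v = −rω sinθ·[1 + r cosθ/√(L² − r² sin²θ)].
With r = 0.0334 m, L = 0.1251 m, θ = 38.5°: √(L² − r² sin²θ) = 0.12336 m.
v = −0.0334·605.7·0.62251·[1 + 0.0334·0.78261/0.12336] = -15.263 m/s.
|v| = 15.263 m/s = 15263 mm/s.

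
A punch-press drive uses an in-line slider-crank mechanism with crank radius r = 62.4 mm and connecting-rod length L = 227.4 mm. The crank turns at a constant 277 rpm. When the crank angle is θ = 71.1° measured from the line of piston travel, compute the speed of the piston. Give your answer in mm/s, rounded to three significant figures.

ω = 2π·277/60 = 29.01 rad/s
For an in-line slider-crank, x = r cosθ + √(L² − r² sin²θ), so v = −rω sinθ·[1 + r cosθ/√(L² − r² sin²θ)].
With r = 0.0624 m, L = 0.2274 m, θ = 71.1°: √(L² − r² sin²θ) = 0.2196 m.
v = −0.0624·29.01·0.94609·[1 + 0.0624·0.32392/0.2196] = -1.8701 m/s.
|v| = 1.8701 m/s = 1870.1 mm/s.

1870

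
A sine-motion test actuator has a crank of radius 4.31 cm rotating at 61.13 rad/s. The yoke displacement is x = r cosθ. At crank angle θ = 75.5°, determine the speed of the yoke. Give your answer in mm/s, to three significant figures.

ω = 61.13 rad/s
x = r cosθ ⇒ ẋ = −rω sinθ.
|v| = rω|sinθ| = 0.0431·61.13·|sin 75.5°| = 2.5508 m/s = 2550.8 mm/s.

2550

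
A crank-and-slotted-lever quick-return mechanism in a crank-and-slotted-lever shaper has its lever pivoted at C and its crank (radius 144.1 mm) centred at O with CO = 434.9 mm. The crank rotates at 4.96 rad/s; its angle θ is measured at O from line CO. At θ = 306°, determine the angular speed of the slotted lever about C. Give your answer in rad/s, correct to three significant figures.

1.01

ω = 4.96 rad/s
Crank pin A relative to C: A = (d + r cosθ, r sinθ); lever angle φ = atan2(r sinθ, d + r cosθ).
Differentiating tanφ: φ̇ = rω(d cosθ + r)/(d² + r² + 2dr cosθ).
d² + r² + 2dr cosθ = |CA|² = 0.283575 m²;  d cosθ + r = +0.39973 m.
|ω_lever| = |0.1441·4.96·+0.39973| / 0.283575 = 1.0075 rad/s.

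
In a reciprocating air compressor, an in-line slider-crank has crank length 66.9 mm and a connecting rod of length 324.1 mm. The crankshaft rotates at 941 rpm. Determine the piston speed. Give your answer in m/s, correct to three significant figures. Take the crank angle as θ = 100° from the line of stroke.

6.25

ω = 2π·941/60 = 98.54 rad/s
For an in-line slider-crank, x = r cosθ + √(L² − r² sin²θ), so v = −rω sinθ·[1 + r cosθ/√(L² − r² sin²θ)].
With r = 0.0669 m, L = 0.3241 m, θ = 100°: √(L² − r² sin²θ) = 0.31733 m.
v = −0.0669·98.54·0.98481·[1 + 0.0669·-0.17365/0.31733] = -6.2546 m/s.
|v| = 6.2546 m/s.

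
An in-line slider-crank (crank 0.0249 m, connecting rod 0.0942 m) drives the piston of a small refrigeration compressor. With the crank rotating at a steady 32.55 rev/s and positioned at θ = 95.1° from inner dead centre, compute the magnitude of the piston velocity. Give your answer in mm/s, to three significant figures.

4950

ω = 2π·32.5 = 204.5 rad/s
For an in-line slider-crank, x = r cosθ + √(L² − r² sin²θ), so v = −rω sinθ·[1 + r cosθ/√(L² − r² sin²θ)].
With r = 0.0249 m, L = 0.0942 m, θ = 95.1°: √(L² − r² sin²θ) = 0.090876 m.
v = −0.0249·204.5·0.99604·[1 + 0.0249·-0.08889/0.090876] = -4.9488 m/s.
|v| = 4.9488 m/s = 4948.8 mm/s.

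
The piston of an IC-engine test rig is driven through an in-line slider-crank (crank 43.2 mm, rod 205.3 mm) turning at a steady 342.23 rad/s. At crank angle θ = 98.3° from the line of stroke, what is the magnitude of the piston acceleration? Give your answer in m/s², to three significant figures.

ω = 342.2 rad/s
x(θ) = r cosθ + √(L² − r² sin²θ); with ω constant, a = ω²·d²x/dθ².
d²x/dθ² = −r cosθ − r²(cos2θ)/√u − r⁴ sin²2θ/(4u^{3/2}),  u = L² − r² sin²θ = 0.0403207 m².
Substituting r = 0.0432 m, L = 0.2053 m, θ = 98.3°: d²x/dθ² = +0.015134 m.
a = ω²·d²x/dθ² = (342.2)²·(+0.015134) = +1772.5 m/s²;  |a| = 1772.5 m/s².

1770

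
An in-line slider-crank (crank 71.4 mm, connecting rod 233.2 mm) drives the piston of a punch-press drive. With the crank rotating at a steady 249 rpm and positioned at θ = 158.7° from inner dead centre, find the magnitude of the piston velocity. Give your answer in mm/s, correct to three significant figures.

482

ω = 2π·249/60 = 26.08 rad/s
For an in-line slider-crank, x = r cosθ + √(L² − r² sin²θ), so v = −rω sinθ·[1 + r cosθ/√(L² − r² sin²θ)].
With r = 0.0714 m, L = 0.2332 m, θ = 158.7°: √(L² − r² sin²θ) = 0.23175 m.
v = −0.0714·26.08·0.36325·[1 + 0.0714·-0.93169/0.23175] = -0.48217 m/s.
|v| = 0.48217 m/s = 482.17 mm/s.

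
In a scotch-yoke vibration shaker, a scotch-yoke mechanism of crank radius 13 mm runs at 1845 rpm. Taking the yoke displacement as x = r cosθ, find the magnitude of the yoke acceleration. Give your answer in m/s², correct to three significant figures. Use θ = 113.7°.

ω = 193.2 rad/s (from 1845 rpm).
x = r cosθ ⇒ ẍ = −rω² cosθ (ω constant).
|a| = rω²|cosθ| = 0.013·(193.2)²·|cos 113.7°| = 195.06 m/s².

195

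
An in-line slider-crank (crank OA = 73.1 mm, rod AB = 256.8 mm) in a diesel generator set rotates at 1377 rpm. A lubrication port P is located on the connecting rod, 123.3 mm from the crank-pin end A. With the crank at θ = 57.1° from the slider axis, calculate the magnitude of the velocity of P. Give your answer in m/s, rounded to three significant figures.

9.98

ω = 144.2 rad/s.  Crank-pin speed |V_A| = rω = 10.541 m/s, perpendicular to OA.
Rod angle: sinφ = −(r/L) sinθ ⇒ φ = -13.828°; ω_rod = −rω cosθ/√(L²−r²sin²θ) = -22.961 rad/s.
V_P = V_A + ω_rod × AP, with AP = 0.1233 m along the rod.
Components: V_Px = −rω sinθ − a·ω_rod·sinφ = -9.527 m/s;  V_Py = rω cosθ + a·ω_rod·cosφ = +2.9765 m/s.
|V_P| = √(V_Px² + V_Py²) = 9.9812 m/s.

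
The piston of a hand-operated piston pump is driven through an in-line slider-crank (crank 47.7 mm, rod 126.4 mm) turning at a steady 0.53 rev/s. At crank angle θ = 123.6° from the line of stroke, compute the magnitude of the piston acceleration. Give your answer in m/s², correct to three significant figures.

0.367

ω = 2π·0.53 = 3.33 rad/s
x(θ) = r cosθ + √(L² − r² sin²θ); with ω constant, a = ω²·d²x/dθ².
d²x/dθ² = −r cosθ − r²(cos2θ)/√u − r⁴ sin²2θ/(4u^{3/2}),  u = L² − r² sin²θ = 0.0143985 m².
Substituting r = 0.0477 m, L = 0.1264 m, θ = 123.6°: d²x/dθ² = +0.033108 m.
a = ω²·d²x/dθ² = (3.33)²·(+0.033108) = +0.36715 m/s²;  |a| = 0.36715 m/s².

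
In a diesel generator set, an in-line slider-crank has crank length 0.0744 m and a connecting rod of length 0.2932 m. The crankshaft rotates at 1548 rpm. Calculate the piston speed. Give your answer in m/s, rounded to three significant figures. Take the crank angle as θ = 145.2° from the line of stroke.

ω = 2π·1548/60 = 162.1 rad/s
For an in-line slider-crank, x = r cosθ + √(L² − r² sin²θ), so v = −rω sinθ·[1 + r cosθ/√(L² − r² sin²θ)].
With r = 0.0744 m, L = 0.2932 m, θ = 145.2°: √(L² − r² sin²θ) = 0.29011 m.
v = −0.0744·162.1·0.57071·[1 + 0.0744·-0.82115/0.29011] = -5.4337 m/s.
|v| = 5.4337 m/s.

5.43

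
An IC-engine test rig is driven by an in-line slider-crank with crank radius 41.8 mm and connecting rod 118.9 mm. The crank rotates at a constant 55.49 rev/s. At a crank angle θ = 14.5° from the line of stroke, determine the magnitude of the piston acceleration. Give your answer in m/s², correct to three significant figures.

6500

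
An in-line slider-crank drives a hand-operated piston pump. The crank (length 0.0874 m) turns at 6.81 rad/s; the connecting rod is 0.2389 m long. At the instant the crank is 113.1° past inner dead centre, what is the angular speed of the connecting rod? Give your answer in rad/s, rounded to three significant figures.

1.04

ω = 6.81 rad/s
The rod makes angle φ with the slider axis where L sinφ = r sinθ; differentiating, L cosφ·φ̇ = r ω cosθ.
L cosφ = √(L² − r² sin²θ) = 0.22497 m.
|ω_rod| = r ω |cosθ| / √(L² − r² sin²θ) = 0.0874·6.81·0.39234/0.22497 = 1.038 rad/s.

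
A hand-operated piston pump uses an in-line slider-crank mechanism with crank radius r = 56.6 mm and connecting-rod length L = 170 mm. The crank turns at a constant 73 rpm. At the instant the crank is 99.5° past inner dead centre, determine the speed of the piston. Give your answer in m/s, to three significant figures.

ω = 2π·73/60 = 7.645 rad/s
For an in-line slider-crank, x = r cosθ + √(L² − r² sin²θ), so v = −rω sinθ·[1 + r cosθ/√(L² − r² sin²θ)].
With r = 0.0566 m, L = 0.17 m, θ = 99.5°: √(L² − r² sin²θ) = 0.16057 m.
v = −0.0566·7.645·0.98629·[1 + 0.0566·-0.16505/0.16057] = -0.40192 m/s.
|v| = 0.40192 m/s.

0.402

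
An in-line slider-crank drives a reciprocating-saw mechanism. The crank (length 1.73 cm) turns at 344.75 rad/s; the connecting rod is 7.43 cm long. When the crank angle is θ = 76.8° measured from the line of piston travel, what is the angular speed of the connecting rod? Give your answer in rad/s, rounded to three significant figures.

18.8

ω = 344.8 rad/s
The rod makes angle φ with the slider axis where L sinφ = r sinθ; differentiating, L cosφ·φ̇ = r ω cosθ.
L cosφ = √(L² − r² sin²θ) = 0.072366 m.
|ω_rod| = r ω |cosθ| / √(L² − r² sin²θ) = 0.0173·344.8·0.22835/0.072366 = 18.82 rad/s.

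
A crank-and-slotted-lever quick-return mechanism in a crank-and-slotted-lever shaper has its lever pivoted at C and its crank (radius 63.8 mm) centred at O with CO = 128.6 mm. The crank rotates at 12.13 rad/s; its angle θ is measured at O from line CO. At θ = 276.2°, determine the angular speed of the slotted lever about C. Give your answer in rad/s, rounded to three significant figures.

ω = 12.13 rad/s
Crank pin A relative to C: A = (d + r cosθ, r sinθ); lever angle φ = atan2(r sinθ, d + r cosθ).
Differentiating tanφ: φ̇ = rω(d cosθ + r)/(d² + r² + 2dr cosθ).
d² + r² + 2dr cosθ = |CA|² = 0.0223806 m²;  d cosθ + r = +0.077689 m.
|ω_lever| = |0.0638·12.13·+0.077689| / 0.0223806 = 2.6864 rad/s.

2.69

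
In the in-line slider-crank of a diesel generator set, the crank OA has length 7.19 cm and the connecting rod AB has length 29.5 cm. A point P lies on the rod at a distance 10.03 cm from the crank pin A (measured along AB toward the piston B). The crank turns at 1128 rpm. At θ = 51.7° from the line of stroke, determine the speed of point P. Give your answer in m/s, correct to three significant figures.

7.83

ω = 118.1 rad/s.  Crank-pin speed |V_A| = rω = 8.4931 m/s, perpendicular to OA.
Rod angle: sinφ = −(r/L) sinθ ⇒ φ = -11.027°; ω_rod = −rω cosθ/√(L²−r²sin²θ) = -18.179 rad/s.
V_P = V_A + ω_rod × AP, with AP = 0.1003 m along the rod.
Components: V_Px = −rω sinθ − a·ω_rod·sinφ = -7.014 m/s;  V_Py = rω cosθ + a·ω_rod·cosφ = +3.4741 m/s.
|V_P| = √(V_Px² + V_Py²) = 7.8272 m/s.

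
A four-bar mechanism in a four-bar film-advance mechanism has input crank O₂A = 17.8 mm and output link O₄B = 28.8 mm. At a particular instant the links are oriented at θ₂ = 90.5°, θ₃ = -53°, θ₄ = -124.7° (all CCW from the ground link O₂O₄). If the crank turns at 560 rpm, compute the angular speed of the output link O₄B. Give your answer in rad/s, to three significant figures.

22.7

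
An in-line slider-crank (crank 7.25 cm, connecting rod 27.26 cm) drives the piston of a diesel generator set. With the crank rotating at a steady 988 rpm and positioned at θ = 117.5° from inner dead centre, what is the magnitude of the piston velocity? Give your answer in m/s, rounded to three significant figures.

5.81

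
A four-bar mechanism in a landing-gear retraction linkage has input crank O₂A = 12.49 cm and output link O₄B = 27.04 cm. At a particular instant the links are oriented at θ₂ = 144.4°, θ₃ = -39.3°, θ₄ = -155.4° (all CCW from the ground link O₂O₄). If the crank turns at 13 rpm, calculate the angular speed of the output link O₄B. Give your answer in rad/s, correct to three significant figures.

0.0452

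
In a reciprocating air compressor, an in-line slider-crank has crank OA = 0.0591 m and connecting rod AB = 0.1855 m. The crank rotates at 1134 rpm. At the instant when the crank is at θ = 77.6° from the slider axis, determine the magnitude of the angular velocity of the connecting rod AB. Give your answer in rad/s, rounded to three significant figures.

ω = 118.8 rad/s (converted from 1134 rpm).
The rod makes angle φ with the slider axis where L sinφ = r sinθ; differentiating, L cosφ·φ̇ = r ω cosθ.
L cosφ = √(L² − r² sin²θ) = 0.17629 m.
|ω_rod| = r ω |cosθ| / √(L² − r² sin²θ) = 0.0591·118.8·0.21474/0.17629 = 8.5488 rad/s.

8.55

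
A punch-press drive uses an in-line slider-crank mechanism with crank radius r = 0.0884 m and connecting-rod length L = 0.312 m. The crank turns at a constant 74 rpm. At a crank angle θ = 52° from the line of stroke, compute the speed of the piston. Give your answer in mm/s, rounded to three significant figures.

636

ω = 2π·74/60 = 7.749 rad/s
For an in-line slider-crank, x = r cosθ + √(L² − r² sin²θ), so v = −rω sinθ·[1 + r cosθ/√(L² − r² sin²θ)].
With r = 0.0884 m, L = 0.312 m, θ = 52°: √(L² − r² sin²θ) = 0.30412 m.
v = −0.0884·7.749·0.78801·[1 + 0.0884·0.61566/0.30412] = -0.63642 m/s.
|v| = 0.63642 m/s = 636.42 mm/s.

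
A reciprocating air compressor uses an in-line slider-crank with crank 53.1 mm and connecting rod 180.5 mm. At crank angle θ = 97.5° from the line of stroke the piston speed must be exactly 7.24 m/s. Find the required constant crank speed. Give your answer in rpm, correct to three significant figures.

1370

For an in-line slider-crank, |v_piston| = rω|sinθ|·[1 + r cosθ/√(L² − r² sin²θ)].
With r = 0.0531 m, L = 0.1805 m, θ = 97.5°: the bracketed kinematic factor |dx/dθ| = 0.050532 m.
ω = v/|dx/dθ| = 7.24/0.050532 = 143.27 rad/s.
N = 60ω/(2π) = 1368.2 rpm.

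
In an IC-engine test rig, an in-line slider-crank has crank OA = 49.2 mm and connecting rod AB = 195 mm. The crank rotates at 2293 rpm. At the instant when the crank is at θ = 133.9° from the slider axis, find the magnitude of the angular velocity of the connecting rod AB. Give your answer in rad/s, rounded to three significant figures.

ω = 240.1 rad/s (converted from 2293 rpm).
The rod makes angle φ with the slider axis where L sinφ = r sinθ; differentiating, L cosφ·φ̇ = r ω cosθ.
L cosφ = √(L² − r² sin²θ) = 0.19175 m.
|ω_rod| = r ω |cosθ| / √(L² − r² sin²θ) = 0.0492·240.1·0.69340/0.19175 = 42.721 rad/s.

42.7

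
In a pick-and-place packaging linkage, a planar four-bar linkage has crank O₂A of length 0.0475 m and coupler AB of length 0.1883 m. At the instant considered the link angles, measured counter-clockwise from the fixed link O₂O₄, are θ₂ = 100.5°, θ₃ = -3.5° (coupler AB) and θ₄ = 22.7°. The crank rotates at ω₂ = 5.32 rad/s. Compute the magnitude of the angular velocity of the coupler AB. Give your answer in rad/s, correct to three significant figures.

2.97

ω₂ = 5.32 rad/s
Differentiating the loop-closure r₂e^{iθ₂}+r₃e^{iθ₃}=r₁+r₄e^{iθ₄} gives r₂ω₂e^{iθ₂}+r₃ω₃e^{iθ₃}=r₄ω₄e^{iθ₄}.
Eliminating the other unknown: ω₃ = r₂ω₂ sin(θ₄−θ₂) / [r₃ sin(θ₃−θ₄)].
Numerator sine = -0.97742; denominator sine = -0.44151.
Result = 0.0475·5.32·(-0.97742) / (0.1883·(-0.44151)) = +2.971 rad/s; magnitude 2.971 rad/s.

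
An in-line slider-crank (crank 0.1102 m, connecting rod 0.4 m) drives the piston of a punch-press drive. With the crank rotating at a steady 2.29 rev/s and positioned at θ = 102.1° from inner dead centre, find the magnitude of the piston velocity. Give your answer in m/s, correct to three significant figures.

1.46

ω = 2π·2.29 = 14.39 rad/s
For an in-line slider-crank, x = r cosθ + √(L² − r² sin²θ), so v = −rω sinθ·[1 + r cosθ/√(L² − r² sin²θ)].
With r = 0.1102 m, L = 0.4 m, θ = 102.1°: √(L² − r² sin²θ) = 0.38521 m.
v = −0.1102·14.39·0.97778·[1 + 0.1102·-0.20962/0.38521] = -1.4574 m/s.
|v| = 1.4574 m/s.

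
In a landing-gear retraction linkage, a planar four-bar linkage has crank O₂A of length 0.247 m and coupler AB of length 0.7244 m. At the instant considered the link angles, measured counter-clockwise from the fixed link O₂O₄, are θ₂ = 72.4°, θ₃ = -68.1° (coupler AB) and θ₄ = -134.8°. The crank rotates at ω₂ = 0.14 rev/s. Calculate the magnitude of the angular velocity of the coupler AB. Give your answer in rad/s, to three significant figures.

ω₂ = 0.8796 rad/s (from 0.14 rev/s).
Differentiating the loop-closure r₂e^{iθ₂}+r₃e^{iθ₃}=r₁+r₄e^{iθ₄} gives r₂ω₂e^{iθ₂}+r₃ω₃e^{iθ₃}=r₄ω₄e^{iθ₄}.
Eliminating the other unknown: ω₃ = r₂ω₂ sin(θ₄−θ₂) / [r₃ sin(θ₃−θ₄)].
Numerator sine = +0.45710; denominator sine = +0.91845.
Result = 0.247·0.8796·(+0.45710) / (0.7244·(+0.91845)) = +0.14927 rad/s; magnitude 0.14927 rad/s.

0.149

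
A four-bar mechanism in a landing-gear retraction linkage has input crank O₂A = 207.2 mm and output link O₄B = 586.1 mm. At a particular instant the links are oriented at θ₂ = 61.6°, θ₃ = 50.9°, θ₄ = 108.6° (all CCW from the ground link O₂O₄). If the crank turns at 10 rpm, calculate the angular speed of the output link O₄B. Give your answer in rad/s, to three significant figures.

ω₂ = 1.047 rad/s (from 10 rpm).
Differentiating the loop-closure r₂e^{iθ₂}+r₃e^{iθ₃}=r₁+r₄e^{iθ₄} gives r₂ω₂e^{iθ₂}+r₃ω₃e^{iθ₃}=r₄ω₄e^{iθ₄}.
Eliminating the other unknown: ω₄ = r₂ω₂ sin(θ₂−θ₃) / [r₄ sin(θ₄−θ₃)].
Numerator sine = +0.18567; denominator sine = +0.84526.
Result = 0.2072·1.047·(+0.18567) / (0.5861·(+0.84526)) = +0.081318 rad/s; magnitude 0.081318 rad/s.

0.0813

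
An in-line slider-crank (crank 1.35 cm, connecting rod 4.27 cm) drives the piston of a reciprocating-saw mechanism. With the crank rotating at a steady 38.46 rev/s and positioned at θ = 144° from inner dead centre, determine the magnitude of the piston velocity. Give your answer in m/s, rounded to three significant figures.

ω = 2π·38.5 = 241.7 rad/s
For an in-line slider-crank, x = r cosθ + √(L² − r² sin²θ), so v = −rω sinθ·[1 + r cosθ/√(L² − r² sin²θ)].
With r = 0.0135 m, L = 0.0427 m, θ = 144°: √(L² − r² sin²θ) = 0.041956 m.
v = −0.0135·241.7·0.58779·[1 + 0.0135·-0.80902/0.041956] = -1.4184 m/s.
|v| = 1.4184 m/s.

1.42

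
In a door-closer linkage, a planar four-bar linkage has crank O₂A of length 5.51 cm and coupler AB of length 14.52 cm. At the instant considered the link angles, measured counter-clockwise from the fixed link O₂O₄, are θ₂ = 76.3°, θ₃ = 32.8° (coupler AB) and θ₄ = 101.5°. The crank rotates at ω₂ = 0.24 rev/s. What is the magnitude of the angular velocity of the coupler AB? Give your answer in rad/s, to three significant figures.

0.262

ω₂ = 1.508 rad/s (from 0.24 rev/s).
Differentiating the loop-closure r₂e^{iθ₂}+r₃e^{iθ₃}=r₁+r₄e^{iθ₄} gives r₂ω₂e^{iθ₂}+r₃ω₃e^{iθ₃}=r₄ω₄e^{iθ₄}.
Eliminating the other unknown: ω₃ = r₂ω₂ sin(θ₄−θ₂) / [r₃ sin(θ₃−θ₄)].
Numerator sine = +0.42578; denominator sine = -0.93169.
Result = 0.0551·1.508·(+0.42578) / (0.1452·(-0.93169)) = -0.26151 rad/s; magnitude 0.26151 rad/s.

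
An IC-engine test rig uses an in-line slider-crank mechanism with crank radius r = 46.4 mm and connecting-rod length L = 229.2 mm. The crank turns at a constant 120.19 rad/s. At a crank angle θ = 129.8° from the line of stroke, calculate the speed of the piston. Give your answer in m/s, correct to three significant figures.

ω = 120.2 rad/s
For an in-line slider-crank, x = r cosθ + √(L² − r² sin²θ), so v = −rω sinθ·[1 + r cosθ/√(L² − r² sin²θ)].
With r = 0.0464 m, L = 0.2292 m, θ = 129.8°: √(L² − r² sin²θ) = 0.22641 m.
v = −0.0464·120.2·0.76828·[1 + 0.0464·-0.64011/0.22641] = -3.7225 m/s.
|v| = 3.7225 m/s.

3.72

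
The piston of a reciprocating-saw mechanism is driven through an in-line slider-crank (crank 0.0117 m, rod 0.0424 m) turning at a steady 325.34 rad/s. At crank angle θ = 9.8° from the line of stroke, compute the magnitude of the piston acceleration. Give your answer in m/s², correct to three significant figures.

1540

ω = 325.3 rad/s
x(θ) = r cosθ + √(L² − r² sin²θ); with ω constant, a = ω²·d²x/dθ².
d²x/dθ² = −r cosθ − r²(cos2θ)/√u − r⁴ sin²2θ/(4u^{3/2}),  u = L² − r² sin²θ = 0.00179379 m².
Substituting r = 0.0117 m, L = 0.0424 m, θ = 9.8°: d²x/dθ² = -0.014581 m.
a = ω²·d²x/dθ² = (325.3)²·(-0.014581) = -1543.3 m/s²;  |a| = 1543.3 m/s².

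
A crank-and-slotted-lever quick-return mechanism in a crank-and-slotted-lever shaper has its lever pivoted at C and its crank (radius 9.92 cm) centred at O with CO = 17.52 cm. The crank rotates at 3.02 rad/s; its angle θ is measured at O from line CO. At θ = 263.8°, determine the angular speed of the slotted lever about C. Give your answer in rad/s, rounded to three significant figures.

ω = 3.02 rad/s
Crank pin A relative to C: A = (d + r cosθ, r sinθ); lever angle φ = atan2(r sinθ, d + r cosθ).
Differentiating tanφ: φ̇ = rω(d cosθ + r)/(d² + r² + 2dr cosθ).
d² + r² + 2dr cosθ = |CA|² = 0.0367817 m²;  d cosθ + r = +0.080279 m.
|ω_lever| = |0.0992·3.02·+0.080279| / 0.0367817 = 0.65386 rad/s.

0.654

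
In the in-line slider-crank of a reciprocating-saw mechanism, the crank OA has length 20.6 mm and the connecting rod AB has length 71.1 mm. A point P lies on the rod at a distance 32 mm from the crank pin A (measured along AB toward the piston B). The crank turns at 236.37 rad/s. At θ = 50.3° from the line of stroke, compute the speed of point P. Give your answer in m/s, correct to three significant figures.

ω = 236.4 rad/s.  Crank-pin speed |V_A| = rω = 4.8692 m/s, perpendicular to OA.
Rod angle: sinφ = −(r/L) sinθ ⇒ φ = -12.881°; ω_rod = −rω cosθ/√(L²−r²sin²θ) = -44.875 rad/s.
V_P = V_A + ω_rod × AP, with AP = 0.032 m along the rod.
Components: V_Px = −rω sinθ − a·ω_rod·sinφ = -4.0665 m/s;  V_Py = rω cosθ + a·ω_rod·cosφ = +1.7104 m/s.
|V_P| = √(V_Px² + V_Py²) = 4.4116 m/s.

4.41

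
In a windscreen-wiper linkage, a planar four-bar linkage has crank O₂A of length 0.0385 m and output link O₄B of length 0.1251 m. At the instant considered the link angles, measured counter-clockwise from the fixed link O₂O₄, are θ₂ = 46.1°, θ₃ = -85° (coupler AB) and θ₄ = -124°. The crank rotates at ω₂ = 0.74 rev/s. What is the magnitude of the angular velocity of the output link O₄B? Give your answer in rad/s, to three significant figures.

1.71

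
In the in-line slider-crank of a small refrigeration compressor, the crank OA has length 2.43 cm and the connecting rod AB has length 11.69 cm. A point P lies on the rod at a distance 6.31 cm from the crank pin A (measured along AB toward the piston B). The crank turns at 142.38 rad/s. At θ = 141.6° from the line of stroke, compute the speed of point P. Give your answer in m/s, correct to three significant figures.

2.32

ω = 142.4 rad/s.  Crank-pin speed |V_A| = rω = 3.4598 m/s, perpendicular to OA.
Rod angle: sinφ = −(r/L) sinθ ⇒ φ = -7.419°; ω_rod = −rω cosθ/√(L²−r²sin²θ) = +23.39 rad/s.
V_P = V_A + ω_rod × AP, with AP = 0.0631 m along the rod.
Components: V_Px = −rω sinθ − a·ω_rod·sinφ = -1.9585 m/s;  V_Py = rω cosθ + a·ω_rod·cosφ = -1.2479 m/s.
|V_P| = √(V_Px² + V_Py²) = 2.3223 m/s.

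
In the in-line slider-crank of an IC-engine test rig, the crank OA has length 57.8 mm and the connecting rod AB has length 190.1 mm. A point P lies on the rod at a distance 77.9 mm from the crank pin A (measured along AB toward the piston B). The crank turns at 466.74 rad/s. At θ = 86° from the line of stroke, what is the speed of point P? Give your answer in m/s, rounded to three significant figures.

ω = 466.7 rad/s.  Crank-pin speed |V_A| = rω = 26.978 m/s, perpendicular to OA.
Rod angle: sinφ = −(r/L) sinθ ⇒ φ = -17.657°; ω_rod = −rω cosθ/√(L²−r²sin²θ) = -10.389 rad/s.
V_P = V_A + ω_rod × AP, with AP = 0.0779 m along the rod.
Components: V_Px = −rω sinθ − a·ω_rod·sinφ = -27.157 m/s;  V_Py = rω cosθ + a·ω_rod·cosφ = +1.1107 m/s.
|V_P| = √(V_Px² + V_Py²) = 27.18 m/s.

27.2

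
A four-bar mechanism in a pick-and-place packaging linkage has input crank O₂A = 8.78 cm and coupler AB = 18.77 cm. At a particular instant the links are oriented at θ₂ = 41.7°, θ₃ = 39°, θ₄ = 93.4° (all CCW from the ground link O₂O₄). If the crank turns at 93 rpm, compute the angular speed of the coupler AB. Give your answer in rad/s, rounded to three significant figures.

4.40

ω₂ = 9.739 rad/s (from 93 rpm).
Differentiating the loop-closure r₂e^{iθ₂}+r₃e^{iθ₃}=r₁+r₄e^{iθ₄} gives r₂ω₂e^{iθ₂}+r₃ω₃e^{iθ₃}=r₄ω₄e^{iθ₄}.
Eliminating the other unknown: ω₃ = r₂ω₂ sin(θ₄−θ₂) / [r₃ sin(θ₃−θ₄)].
Numerator sine = +0.78478; denominator sine = -0.81310.
Result = 0.0878·9.739·(+0.78478) / (0.1877·(-0.81310)) = -4.3969 rad/s; magnitude 4.3969 rad/s.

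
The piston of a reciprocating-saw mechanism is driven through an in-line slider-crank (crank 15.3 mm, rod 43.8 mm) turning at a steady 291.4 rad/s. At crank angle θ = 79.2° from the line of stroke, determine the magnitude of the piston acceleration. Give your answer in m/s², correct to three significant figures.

ω = 291.4 rad/s
x(θ) = r cosθ + √(L² − r² sin²θ); with ω constant, a = ω²·d²x/dθ².
d²x/dθ² = −r cosθ − r²(cos2θ)/√u − r⁴ sin²2θ/(4u^{3/2}),  u = L² − r² sin²θ = 0.00169257 m².
Substituting r = 0.0153 m, L = 0.0438 m, θ = 79.2°: d²x/dθ² = +0.0023968 m.
a = ω²·d²x/dθ² = (291.4)²·(+0.0023968) = +203.52 m/s²;  |a| = 203.52 m/s².

204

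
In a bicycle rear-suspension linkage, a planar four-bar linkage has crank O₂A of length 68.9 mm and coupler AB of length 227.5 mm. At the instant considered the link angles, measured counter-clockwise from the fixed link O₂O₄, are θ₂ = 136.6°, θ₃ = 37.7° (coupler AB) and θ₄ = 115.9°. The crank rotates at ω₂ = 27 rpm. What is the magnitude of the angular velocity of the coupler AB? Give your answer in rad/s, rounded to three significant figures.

ω₂ = 2.827 rad/s (from 27 rpm).
Differentiating the loop-closure r₂e^{iθ₂}+r₃e^{iθ₃}=r₁+r₄e^{iθ₄} gives r₂ω₂e^{iθ₂}+r₃ω₃e^{iθ₃}=r₄ω₄e^{iθ₄}.
Eliminating the other unknown: ω₃ = r₂ω₂ sin(θ₄−θ₂) / [r₃ sin(θ₃−θ₄)].
Numerator sine = -0.35347; denominator sine = -0.97887.
Result = 0.0689·2.827·(-0.35347) / (0.2275·(-0.97887)) = +0.30922 rad/s; magnitude 0.30922 rad/s.

0.309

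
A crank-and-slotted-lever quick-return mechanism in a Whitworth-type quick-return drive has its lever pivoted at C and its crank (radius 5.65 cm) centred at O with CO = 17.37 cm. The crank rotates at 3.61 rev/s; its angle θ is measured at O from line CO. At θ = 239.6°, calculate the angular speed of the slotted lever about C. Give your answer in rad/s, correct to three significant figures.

1.72

ω = 22.68 rad/s (from 3.61 rev/s).
Crank pin A relative to C: A = (d + r cosθ, r sinθ); lever angle φ = atan2(r sinθ, d + r cosθ).
Differentiating tanφ: φ̇ = rω(d cosθ + r)/(d² + r² + 2dr cosθ).
d² + r² + 2dr cosθ = |CA|² = 0.0234315 m²;  d cosθ + r = -0.031398 m.
|ω_lever| = |0.0565·22.68·-0.031398| / 0.0234315 = 1.7173 rad/s.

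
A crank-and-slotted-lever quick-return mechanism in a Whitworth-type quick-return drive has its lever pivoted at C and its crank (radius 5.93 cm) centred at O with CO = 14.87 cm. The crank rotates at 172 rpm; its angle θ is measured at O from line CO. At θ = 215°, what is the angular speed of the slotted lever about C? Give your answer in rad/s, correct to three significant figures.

ω = 18.01 rad/s (from 172 rpm).
Crank pin A relative to C: A = (d + r cosθ, r sinθ); lever angle φ = atan2(r sinθ, d + r cosθ).
Differentiating tanφ: φ̇ = rω(d cosθ + r)/(d² + r² + 2dr cosθ).
d² + r² + 2dr cosθ = |CA|² = 0.0111818 m²;  d cosθ + r = -0.062508 m.
|ω_lever| = |0.0593·18.01·-0.062508| / 0.0111818 = 5.9709 rad/s.

5.97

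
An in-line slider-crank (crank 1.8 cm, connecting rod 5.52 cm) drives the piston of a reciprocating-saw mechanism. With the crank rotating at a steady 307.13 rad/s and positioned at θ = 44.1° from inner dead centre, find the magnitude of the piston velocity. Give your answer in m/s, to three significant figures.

ω = 307.1 rad/s
For an in-line slider-crank, x = r cosθ + √(L² − r² sin²θ), so v = −rω sinθ·[1 + r cosθ/√(L² − r² sin²θ)].
With r = 0.018 m, L = 0.0552 m, θ = 44.1°: √(L² − r² sin²θ) = 0.05376 m.
v = −0.018·307.1·0.69591·[1 + 0.018·0.71813/0.05376] = -4.7723 m/s.
|v| = 4.7723 m/s.

4.77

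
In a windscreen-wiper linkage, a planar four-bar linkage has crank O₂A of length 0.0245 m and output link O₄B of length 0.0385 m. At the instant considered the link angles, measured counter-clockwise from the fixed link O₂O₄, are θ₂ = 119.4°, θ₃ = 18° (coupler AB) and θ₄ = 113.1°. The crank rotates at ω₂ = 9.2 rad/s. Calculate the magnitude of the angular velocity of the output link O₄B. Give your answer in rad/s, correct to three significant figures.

5.76

ω₂ = 9.2 rad/s
Differentiating the loop-closure r₂e^{iθ₂}+r₃e^{iθ₃}=r₁+r₄e^{iθ₄} gives r₂ω₂e^{iθ₂}+r₃ω₃e^{iθ₃}=r₄ω₄e^{iθ₄}.
Eliminating the other unknown: ω₄ = r₂ω₂ sin(θ₂−θ₃) / [r₄ sin(θ₄−θ₃)].
Numerator sine = +0.98027; denominator sine = +0.99604.
Result = 0.0245·9.2·(+0.98027) / (0.0385·(+0.99604)) = +5.7619 rad/s; magnitude 5.7619 rad/s.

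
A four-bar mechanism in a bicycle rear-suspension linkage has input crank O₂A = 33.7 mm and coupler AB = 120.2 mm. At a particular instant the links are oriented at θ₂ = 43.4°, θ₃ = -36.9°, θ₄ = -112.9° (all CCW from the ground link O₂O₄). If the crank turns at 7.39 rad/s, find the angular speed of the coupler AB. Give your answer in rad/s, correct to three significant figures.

0.858

ω₂ = 7.39 rad/s
Differentiating the loop-closure r₂e^{iθ₂}+r₃e^{iθ₃}=r₁+r₄e^{iθ₄} gives r₂ω₂e^{iθ₂}+r₃ω₃e^{iθ₃}=r₄ω₄e^{iθ₄}.
Eliminating the other unknown: ω₃ = r₂ω₂ sin(θ₄−θ₂) / [r₃ sin(θ₃−θ₄)].
Numerator sine = -0.40195; denominator sine = +0.97030.
Result = 0.0337·7.39·(-0.40195) / (0.1202·(+0.97030)) = -0.85829 rad/s; magnitude 0.85829 rad/s.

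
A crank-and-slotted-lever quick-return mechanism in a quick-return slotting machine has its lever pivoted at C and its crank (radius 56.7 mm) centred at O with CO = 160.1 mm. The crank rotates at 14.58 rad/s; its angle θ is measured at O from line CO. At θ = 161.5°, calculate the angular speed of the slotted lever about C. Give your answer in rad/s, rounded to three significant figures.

ω = 14.58 rad/s
Crank pin A relative to C: A = (d + r cosθ, r sinθ); lever angle φ = atan2(r sinθ, d + r cosθ).
Differentiating tanφ: φ̇ = rω(d cosθ + r)/(d² + r² + 2dr cosθ).
d² + r² + 2dr cosθ = |CA|² = 0.0116298 m²;  d cosθ + r = -0.095127 m.
|ω_lever| = |0.0567·14.58·-0.095127| / 0.0116298 = 6.7619 rad/s.

6.76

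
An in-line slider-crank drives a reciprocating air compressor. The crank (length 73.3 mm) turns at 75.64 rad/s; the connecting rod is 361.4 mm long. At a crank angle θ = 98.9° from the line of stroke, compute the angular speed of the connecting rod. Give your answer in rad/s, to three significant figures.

2.42

ω = 75.64 rad/s
The rod makes angle φ with the slider axis where L sinφ = r sinθ; differentiating, L cosφ·φ̇ = r ω cosθ.
L cosφ = √(L² − r² sin²θ) = 0.35407 m.
|ω_rod| = r ω |cosθ| / √(L² − r² sin²θ) = 0.0733·75.64·0.15471/0.35407 = 2.4226 rad/s.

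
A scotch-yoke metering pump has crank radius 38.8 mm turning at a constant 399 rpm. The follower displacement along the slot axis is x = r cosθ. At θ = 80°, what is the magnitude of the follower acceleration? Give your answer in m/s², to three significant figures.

11.8

ω = 41.78 rad/s (from 399 rpm).
x = r cosθ ⇒ ẍ = −rω² cosθ (ω constant).
|a| = rω²|cosθ| = 0.0388·(41.78)²·|cos 80°| = 11.763 m/s².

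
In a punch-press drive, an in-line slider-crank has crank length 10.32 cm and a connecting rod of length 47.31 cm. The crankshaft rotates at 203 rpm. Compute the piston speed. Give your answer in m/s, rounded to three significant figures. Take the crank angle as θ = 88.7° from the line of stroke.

2.20

ω = 2π·203/60 = 21.26 rad/s
For an in-line slider-crank, x = r cosθ + √(L² − r² sin²θ), so v = −rω sinθ·[1 + r cosθ/√(L² − r² sin²θ)].
With r = 0.1032 m, L = 0.4731 m, θ = 88.7°: √(L² − r² sin²θ) = 0.46171 m.
v = −0.1032·21.26·0.99974·[1 + 0.1032·0.02269/0.46171] = -2.2044 m/s.
|v| = 2.2044 m/s.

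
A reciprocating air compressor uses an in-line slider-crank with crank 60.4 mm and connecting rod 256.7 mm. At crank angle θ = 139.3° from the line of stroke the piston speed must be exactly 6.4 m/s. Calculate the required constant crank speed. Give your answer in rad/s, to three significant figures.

198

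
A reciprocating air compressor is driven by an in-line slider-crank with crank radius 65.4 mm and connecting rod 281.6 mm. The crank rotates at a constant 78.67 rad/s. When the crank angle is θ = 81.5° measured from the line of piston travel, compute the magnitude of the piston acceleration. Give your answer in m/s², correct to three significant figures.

ω = 78.67 rad/s
x(θ) = r cosθ + √(L² − r² sin²θ); with ω constant, a = ω²·d²x/dθ².
d²x/dθ² = −r cosθ − r²(cos2θ)/√u − r⁴ sin²2θ/(4u^{3/2}),  u = L² − r² sin²θ = 0.0751148 m².
Substituting r = 0.0654 m, L = 0.2816 m, θ = 81.5°: d²x/dθ² = +0.0052384 m.
a = ω²·d²x/dθ² = (78.67)²·(+0.0052384) = +32.42 m/s²;  |a| = 32.42 m/s².

32.4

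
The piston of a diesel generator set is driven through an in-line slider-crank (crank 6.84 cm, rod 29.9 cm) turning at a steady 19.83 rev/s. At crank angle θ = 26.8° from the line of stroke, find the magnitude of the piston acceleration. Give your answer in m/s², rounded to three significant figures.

1090

ω = 2π·19.8 = 124.6 rad/s
x(θ) = r cosθ + √(L² − r² sin²θ); with ω constant, a = ω²·d²x/dθ².
d²x/dθ² = −r cosθ − r²(cos2θ)/√u − r⁴ sin²2θ/(4u^{3/2}),  u = L² − r² sin²θ = 0.0884499 m².
Substituting r = 0.0684 m, L = 0.299 m, θ = 26.8°: d²x/dθ² = -0.070523 m.
a = ω²·d²x/dθ² = (124.6)²·(-0.070523) = -1094.8 m/s²;  |a| = 1094.8 m/s².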